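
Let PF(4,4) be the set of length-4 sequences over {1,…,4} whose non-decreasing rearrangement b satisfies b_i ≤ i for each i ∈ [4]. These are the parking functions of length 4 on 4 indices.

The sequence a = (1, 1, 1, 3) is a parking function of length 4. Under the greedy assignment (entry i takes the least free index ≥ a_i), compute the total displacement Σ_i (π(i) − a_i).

Σπ = 4·5/2 = 10 (π permutes [4]); Σa = 1+1+1+3 = 6; disp = 10−6 = 4.

4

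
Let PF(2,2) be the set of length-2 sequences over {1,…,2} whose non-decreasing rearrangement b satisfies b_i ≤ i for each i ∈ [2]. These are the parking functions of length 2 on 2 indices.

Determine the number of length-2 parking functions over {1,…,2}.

3

#PF = (2−2+1)·(2+1)^(2−1) = 1 · 3 = 3 (Pollak)
One tuple (1,1) → sorted (1,1): b_i ≤ i ∀i, a PF.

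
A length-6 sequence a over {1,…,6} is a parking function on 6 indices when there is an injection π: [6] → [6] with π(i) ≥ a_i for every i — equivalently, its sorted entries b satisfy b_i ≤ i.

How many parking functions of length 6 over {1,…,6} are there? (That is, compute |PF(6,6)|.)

Count = (6+1−6)·(6+1)^{6−1} = 1 · 16807 = 16807 [KW]
Check (4,2,3,6,3,1) → sorted (1,2,3,3,4,6): b_i ≤ i ∀i, a PF.

16807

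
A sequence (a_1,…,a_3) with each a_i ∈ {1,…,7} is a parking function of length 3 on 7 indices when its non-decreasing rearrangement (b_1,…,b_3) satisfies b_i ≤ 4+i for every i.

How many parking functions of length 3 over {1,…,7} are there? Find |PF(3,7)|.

|PF| = (7+1−3)·(7+1)^{3−1} = 5 · 64 = 320 [KW]
Example (4,3,1) → sorted (1,3,4): b_i ≤ 4+i ∀i, a PF.

320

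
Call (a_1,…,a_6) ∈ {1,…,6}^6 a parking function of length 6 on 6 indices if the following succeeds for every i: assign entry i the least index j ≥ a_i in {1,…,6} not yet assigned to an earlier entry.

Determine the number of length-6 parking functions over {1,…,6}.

16807

|PF| = (6−6+1)·(6+1)^(6−1) = 1×16807 = 16807
Check (1,2,4,2,3,2) → sorted (1,2,2,2,3,4): b_i ≤ i ∀i, a PF.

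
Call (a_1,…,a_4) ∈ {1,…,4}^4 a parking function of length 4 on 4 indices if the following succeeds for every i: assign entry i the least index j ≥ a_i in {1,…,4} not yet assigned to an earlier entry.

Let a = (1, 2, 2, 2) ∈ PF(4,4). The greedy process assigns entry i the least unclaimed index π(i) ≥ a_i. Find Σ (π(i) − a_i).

3

Σπ(i) = 1+…+4 = 10; Σa = 1+2+2+2 = 7; disp = 10−7 = 3.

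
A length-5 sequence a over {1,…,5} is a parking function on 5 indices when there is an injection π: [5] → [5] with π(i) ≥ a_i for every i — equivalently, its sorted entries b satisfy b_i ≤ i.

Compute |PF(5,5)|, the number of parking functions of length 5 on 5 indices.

#PF = (5+1−5)·(5+1)^{5−1} = 1×1296 = 1296 (Konheim–Weiss)
Example (5,2,2,1,2) → sorted (1,2,2,2,5): b_i ≤ i ∀i, a PF.

1296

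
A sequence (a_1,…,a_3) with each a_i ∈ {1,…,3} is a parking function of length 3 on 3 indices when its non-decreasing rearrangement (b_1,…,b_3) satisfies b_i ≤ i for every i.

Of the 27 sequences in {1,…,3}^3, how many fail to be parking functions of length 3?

#PF = (3+1−3)·(3+1)^{3−1} = 1×16 = 16 (Pollak)
Check (3,3,3) → sorted (3,3,3): b_1=3>1, not a PF.
So 27 − 16 = 11 fail.

11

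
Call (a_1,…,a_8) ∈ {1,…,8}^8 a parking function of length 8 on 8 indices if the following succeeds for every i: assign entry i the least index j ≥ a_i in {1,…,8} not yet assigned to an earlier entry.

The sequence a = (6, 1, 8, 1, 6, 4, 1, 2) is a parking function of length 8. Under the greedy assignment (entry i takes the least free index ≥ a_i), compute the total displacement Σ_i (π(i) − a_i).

7

Σπ = 36 ({1..8} each once); Σa = 6+1+8+1+6+4+1+2 = 29; disp = 36−29 = 7.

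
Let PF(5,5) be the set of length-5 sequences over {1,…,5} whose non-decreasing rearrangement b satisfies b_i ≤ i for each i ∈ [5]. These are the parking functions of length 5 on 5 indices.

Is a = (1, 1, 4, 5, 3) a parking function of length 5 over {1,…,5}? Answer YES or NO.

Order a: b = (1, 1, 3, 4, 5).
  b_1=1 ≤ 1
  b_2=1 ≤ 2
  b_3=3 ≤ 3
  b_4=4 ≤ 4
  b_5=5 ≤ 5
All bounds hold ⇒ YES

YES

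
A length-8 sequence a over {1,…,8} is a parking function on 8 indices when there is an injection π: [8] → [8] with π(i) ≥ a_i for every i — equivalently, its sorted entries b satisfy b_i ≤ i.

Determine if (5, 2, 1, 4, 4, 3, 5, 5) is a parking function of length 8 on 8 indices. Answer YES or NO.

Sorted: b = (1, 2, 3, 4, 4, 5, 5, 5).
  b_1=1 ≤ 1
  b_2=2 ≤ 2
  b_3=3 ≤ 3
  b_4=4 ≤ 4
  b_5=4 ≤ 5
  b_6=5 ≤ 6
  b_7=5 ≤ 7
  b_8=5 ≤ 8
All bounds hold ⇒ YES

YES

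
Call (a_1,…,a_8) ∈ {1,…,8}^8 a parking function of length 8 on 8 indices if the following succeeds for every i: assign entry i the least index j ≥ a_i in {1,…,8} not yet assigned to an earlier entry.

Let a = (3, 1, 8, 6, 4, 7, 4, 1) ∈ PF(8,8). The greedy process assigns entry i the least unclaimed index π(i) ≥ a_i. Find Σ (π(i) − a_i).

2

Σπ(i) = 1+…+8 = 36; Σa = 3+1+8+6+4+7+4+1 = 34; disp = 36−34 = 2.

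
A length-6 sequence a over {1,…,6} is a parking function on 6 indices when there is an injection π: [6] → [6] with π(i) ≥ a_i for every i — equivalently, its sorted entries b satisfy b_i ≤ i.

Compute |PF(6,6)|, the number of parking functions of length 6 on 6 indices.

16807

|PF| = (6+1−6)·(6+1)^{6−1} = 1 · 16807 = 16807 (Pollak)
Example (2,2,1,5,3,1) → sorted (1,1,2,2,3,5): b_i ≤ i ∀i, a PF.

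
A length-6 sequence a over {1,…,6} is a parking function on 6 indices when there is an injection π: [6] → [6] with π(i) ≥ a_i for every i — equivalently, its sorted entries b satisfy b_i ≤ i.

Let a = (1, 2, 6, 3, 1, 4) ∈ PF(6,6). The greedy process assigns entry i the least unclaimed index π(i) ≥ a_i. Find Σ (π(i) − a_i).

Σπ(i) = 1+…+6 = 21; Σa = 1+2+6+3+1+4 = 17; disp = 21−17 = 4.

4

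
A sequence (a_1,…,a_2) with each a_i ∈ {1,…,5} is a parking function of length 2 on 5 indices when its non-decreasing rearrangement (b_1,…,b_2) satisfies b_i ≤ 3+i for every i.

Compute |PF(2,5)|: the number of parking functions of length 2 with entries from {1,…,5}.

24

|PF| = (6−2)·6^(2−1) = 4 · 6 = 24 (Pollak)
Check (2,2) → sorted (2,2): b_i ≤ 3+i ∀i, a PF.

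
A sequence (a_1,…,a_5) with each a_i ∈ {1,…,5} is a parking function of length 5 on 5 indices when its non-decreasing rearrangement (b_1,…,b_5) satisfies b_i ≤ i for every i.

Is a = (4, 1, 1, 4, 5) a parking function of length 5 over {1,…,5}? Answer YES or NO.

Sorted: b = (1, 1, 4, 4, 5).
  b_1=1 ≤ 1
  b_2=1 ≤ 2
  b_3=4 > 3
  fails at i=3 ⇒ NO

NO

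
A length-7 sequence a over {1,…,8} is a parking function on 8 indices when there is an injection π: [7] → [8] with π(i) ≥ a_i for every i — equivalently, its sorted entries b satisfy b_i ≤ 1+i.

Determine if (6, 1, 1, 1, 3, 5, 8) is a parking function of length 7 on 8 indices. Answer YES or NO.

YES

Sorted: b = (1, 1, 1, 3, 5, 6, 8).
  b_1=1 ≤ 2
  b_2=1 ≤ 3
  b_3=1 ≤ 4
  b_4=3 ≤ 5
  b_5=5 ≤ 6
  b_6=6 ≤ 7
  b_7=8 ≤ 8
All bounds hold ⇒ YES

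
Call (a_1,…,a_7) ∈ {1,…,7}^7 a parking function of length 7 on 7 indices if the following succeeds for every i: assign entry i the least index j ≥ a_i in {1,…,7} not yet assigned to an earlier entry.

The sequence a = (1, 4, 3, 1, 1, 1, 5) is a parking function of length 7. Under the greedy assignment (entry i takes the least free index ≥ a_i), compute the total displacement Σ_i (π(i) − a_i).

12

Σπ(i) = 1+…+7 = 28; Σa = 1+4+3+1+1+1+5 = 16; disp = 28−16 = 12.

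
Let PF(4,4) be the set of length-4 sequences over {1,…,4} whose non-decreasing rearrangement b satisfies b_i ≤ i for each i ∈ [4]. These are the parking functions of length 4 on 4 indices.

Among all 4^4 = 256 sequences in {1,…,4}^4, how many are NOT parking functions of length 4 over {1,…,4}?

|PF(4,4)| = (4−4+1)·(4+1)^(4−1) = 1·125 = 125
One tuple (2,3,3,3) → sorted (2,3,3,3): b_1=2>1, not a PF.
4^4 − 125 = 256 − 125 = 131

131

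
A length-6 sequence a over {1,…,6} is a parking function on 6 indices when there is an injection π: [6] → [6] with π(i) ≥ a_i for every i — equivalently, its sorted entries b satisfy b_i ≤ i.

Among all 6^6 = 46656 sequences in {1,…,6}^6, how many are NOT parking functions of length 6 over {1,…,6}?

#PF = 1·7^5 = 1 · 16807 = 16807 [KW]
One tuple (6,4,5,5,5,6) → sorted (4,5,5,5,6,6): b_1=4>1, not a PF.
Total 46656; non-PF = 46656−16807 = 29849

29849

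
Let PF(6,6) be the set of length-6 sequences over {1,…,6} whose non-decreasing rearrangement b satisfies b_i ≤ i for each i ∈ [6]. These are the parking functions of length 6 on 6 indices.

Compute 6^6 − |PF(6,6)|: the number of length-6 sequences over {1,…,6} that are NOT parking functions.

29849

|PF| = (7−6)·7^(6−1) = 1×16807 = 16807
E.g. (2,3,4,2,3,4) → sorted (2,2,3,3,4,4): b_1=2>1, not a PF.
So 46656 − 16807 = 29849 fail.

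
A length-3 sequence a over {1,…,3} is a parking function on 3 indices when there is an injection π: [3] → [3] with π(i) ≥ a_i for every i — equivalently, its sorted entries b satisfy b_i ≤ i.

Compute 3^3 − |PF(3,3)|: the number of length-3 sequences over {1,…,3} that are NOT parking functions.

|PF| = (4−3)·4^(3−1) = 1×16 = 16
E.g. (3,2,3) → sorted (2,3,3): b_1=2>1, not a PF.
Total 27; non-PF = 27−16 = 11

11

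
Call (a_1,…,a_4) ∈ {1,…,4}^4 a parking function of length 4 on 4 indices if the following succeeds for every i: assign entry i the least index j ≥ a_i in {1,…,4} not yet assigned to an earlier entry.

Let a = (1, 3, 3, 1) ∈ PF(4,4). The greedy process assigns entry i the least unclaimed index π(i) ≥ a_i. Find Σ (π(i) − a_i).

Σπ(i) = 1+…+4 = 10; Σa = 1+3+3+1 = 8; disp = 10−8 = 2.

2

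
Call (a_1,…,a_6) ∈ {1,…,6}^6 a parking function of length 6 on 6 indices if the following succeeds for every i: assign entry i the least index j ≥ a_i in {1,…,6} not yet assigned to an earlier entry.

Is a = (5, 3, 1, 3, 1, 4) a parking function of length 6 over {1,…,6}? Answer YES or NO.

Rearranged: b = (1, 1, 3, 3, 4, 5).
  b_1=1 ≤ 1
  b_2=1 ≤ 2
  b_3=3 ≤ 3
  b_4=3 ≤ 4
  b_5=4 ≤ 5
  b_6=5 ≤ 6
All bounds hold ⇒ YES

YES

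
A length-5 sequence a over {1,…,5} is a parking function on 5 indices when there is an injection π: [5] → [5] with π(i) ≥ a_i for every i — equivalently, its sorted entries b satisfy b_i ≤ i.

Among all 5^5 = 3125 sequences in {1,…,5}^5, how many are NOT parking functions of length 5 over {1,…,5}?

|PF| = 1·6^4 = 1×1296 = 1296 (Pollak)
E.g. (4,4,5,3,4) → sorted (3,4,4,4,5): b_1=3>1, not a PF.
So 3125 − 1296 = 1829 fail.

1829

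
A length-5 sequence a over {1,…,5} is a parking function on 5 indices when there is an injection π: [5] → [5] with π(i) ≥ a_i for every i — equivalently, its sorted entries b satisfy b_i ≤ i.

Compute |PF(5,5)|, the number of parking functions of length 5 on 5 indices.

1296

|PF| = (5−5+1)·(5+1)^(5−1) = 1·1296 = 1296 (Pollak)
Example (2,4,5,1,1) → sorted (1,1,2,4,5): b_i ≤ i ∀i, a PF.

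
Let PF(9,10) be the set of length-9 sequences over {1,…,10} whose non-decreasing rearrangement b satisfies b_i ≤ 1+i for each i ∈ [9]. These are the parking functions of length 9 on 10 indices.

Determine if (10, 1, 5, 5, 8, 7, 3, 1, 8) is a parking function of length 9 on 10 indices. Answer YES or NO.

Order a: b = (1, 1, 3, 5, 5, 7, 8, 8, 10).
  b_1=1 ≤ 2
  b_2=1 ≤ 3
  b_3=3 ≤ 4
  b_4=5 ≤ 5
  b_5=5 ≤ 6
  b_6=7 ≤ 7
  b_7=8 ≤ 8
  b_8=8 ≤ 9
  b_9=10 ≤ 10
All bounds hold ⇒ YES

YES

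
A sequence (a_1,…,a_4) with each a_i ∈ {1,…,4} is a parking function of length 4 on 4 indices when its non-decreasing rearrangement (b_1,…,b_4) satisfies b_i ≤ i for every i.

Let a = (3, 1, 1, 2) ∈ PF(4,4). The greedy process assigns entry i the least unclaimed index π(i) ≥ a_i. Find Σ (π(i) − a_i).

Σπ = 4·5/2 = 10 (π permutes [4]); Σa = 3+1+1+2 = 7; disp = 10−7 = 3.

3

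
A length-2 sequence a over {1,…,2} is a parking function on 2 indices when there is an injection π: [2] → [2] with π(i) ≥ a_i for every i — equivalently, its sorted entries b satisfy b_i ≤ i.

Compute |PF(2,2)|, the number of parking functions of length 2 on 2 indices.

3

#PF = (2+1−2)·(2+1)^{2−1} = 1 · 3 = 3
Example (1,2) → sorted (1,2): b_i ≤ i ∀i, a PF.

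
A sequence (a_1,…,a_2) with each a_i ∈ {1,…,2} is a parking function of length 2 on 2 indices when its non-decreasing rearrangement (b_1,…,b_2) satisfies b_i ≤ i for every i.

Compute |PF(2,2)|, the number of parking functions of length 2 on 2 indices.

3

|PF| = (3−2)·3^(2−1) = 1×3 = 3 (Konheim–Weiss)
E.g. (1,1) → sorted (1,1): b_i ≤ i ∀i, a PF.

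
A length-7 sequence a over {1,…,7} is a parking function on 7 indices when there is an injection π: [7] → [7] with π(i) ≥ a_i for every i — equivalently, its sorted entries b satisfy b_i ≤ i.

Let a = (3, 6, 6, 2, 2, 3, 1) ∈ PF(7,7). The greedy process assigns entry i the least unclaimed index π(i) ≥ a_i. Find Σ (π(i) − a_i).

5

Σπ(i) = 1+…+7 = 28; Σa = 3+6+6+2+2+3+1 = 23; disp = 28−23 = 5.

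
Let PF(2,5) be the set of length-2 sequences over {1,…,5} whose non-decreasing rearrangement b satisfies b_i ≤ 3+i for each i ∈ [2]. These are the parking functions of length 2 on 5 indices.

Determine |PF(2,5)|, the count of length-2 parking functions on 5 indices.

#PF = (5+1−2)·(5+1)^{2−1} = 4·6 = 24
Example (1,1) → sorted (1,1): b_i ≤ 3+i ∀i, a PF.

24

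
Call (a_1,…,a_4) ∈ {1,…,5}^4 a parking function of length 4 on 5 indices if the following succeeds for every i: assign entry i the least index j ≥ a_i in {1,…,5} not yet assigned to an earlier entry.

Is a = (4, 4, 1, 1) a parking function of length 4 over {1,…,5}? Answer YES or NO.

YES

Rearranged: b = (1, 1, 4, 4).
  b_1=1 ≤ 2
  b_2=1 ≤ 3
  b_3=4 ≤ 4
  b_4=4 ≤ 5
All bounds hold ⇒ YES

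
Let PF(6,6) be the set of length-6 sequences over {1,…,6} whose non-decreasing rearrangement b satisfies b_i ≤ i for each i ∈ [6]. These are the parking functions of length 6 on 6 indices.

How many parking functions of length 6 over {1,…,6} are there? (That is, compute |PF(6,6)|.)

|PF(6,6)| = (7−6)·7^(6−1) = 1·16807 = 16807 (Pollak)
E.g. (1,4,1,6,5,3) → sorted (1,1,3,4,5,6): b_i ≤ i ∀i, a PF.

16807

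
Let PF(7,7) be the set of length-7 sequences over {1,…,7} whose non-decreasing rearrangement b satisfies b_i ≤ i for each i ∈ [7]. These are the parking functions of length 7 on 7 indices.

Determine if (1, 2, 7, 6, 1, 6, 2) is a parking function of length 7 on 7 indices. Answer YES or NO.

NO

Sorted: b = (1, 1, 2, 2, 6, 6, 7).
  b_1=1 ≤ 1
  b_2=1 ≤ 2
  b_3=2 ≤ 3
  b_4=2 ≤ 4
  b_5=6 > 5
  fails at i=5 ⇒ NO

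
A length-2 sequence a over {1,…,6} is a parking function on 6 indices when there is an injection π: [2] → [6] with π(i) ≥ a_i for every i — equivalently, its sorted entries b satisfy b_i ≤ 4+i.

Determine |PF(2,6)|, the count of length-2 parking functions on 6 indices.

|PF| = (6−2+1)·(6+1)^(2−1) = 5 · 7 = 35
One tuple (3,3) → sorted (3,3): b_i ≤ 4+i ∀i, a PF.

35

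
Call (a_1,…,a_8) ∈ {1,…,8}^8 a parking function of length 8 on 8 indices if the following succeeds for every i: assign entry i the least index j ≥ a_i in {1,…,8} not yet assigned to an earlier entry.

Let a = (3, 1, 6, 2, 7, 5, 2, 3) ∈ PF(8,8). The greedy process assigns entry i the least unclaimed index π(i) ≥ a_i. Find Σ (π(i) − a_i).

Σπ = 8·9/2 = 36 (π permutes [8]); Σa = 3+1+6+2+7+5+2+3 = 29; disp = 36−29 = 7.

7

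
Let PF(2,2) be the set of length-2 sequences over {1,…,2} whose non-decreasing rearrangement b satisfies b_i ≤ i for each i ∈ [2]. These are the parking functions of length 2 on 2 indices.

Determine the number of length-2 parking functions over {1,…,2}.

Count = (3−2)·3^(2−1) = 1 · 3 = 3 [KW]
Check (1,1) → sorted (1,1): b_i ≤ i ∀i, a PF.

3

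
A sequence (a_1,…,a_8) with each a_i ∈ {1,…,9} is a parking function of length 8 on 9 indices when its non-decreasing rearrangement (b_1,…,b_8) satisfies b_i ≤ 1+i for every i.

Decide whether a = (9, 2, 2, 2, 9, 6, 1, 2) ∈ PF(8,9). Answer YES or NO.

NO

Sorted: b = (1, 2, 2, 2, 2, 6, 9, 9).
  b_1=1 ≤ 2
  b_2=2 ≤ 3
  b_3=2 ≤ 4
  b_4=2 ≤ 5
  b_5=2 ≤ 6
  b_6=6 ≤ 7
  b_7=9 > 8
  fails at i=7 ⇒ NO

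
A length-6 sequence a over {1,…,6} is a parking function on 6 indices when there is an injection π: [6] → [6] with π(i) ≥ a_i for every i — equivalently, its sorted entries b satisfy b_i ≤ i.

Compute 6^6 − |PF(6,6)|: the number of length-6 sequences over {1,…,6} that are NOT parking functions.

29849

Count = (6−6+1)·(6+1)^(6−1) = 1·16807 = 16807
Example (3,3,3,6,5,5) → sorted (3,3,3,5,5,6): b_1=3>1, not a PF.
So 46656 − 16807 = 29849 fail.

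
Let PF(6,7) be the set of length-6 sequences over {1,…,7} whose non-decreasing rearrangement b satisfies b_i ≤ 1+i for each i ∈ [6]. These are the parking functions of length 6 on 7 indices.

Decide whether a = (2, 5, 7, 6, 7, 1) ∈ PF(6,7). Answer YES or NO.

Rearranged: b = (1, 2, 5, 6, 7, 7).
  b_1=1 ≤ 2
  b_2=2 ≤ 3
  b_3=5 > 4
  fails at i=3 ⇒ NO

NO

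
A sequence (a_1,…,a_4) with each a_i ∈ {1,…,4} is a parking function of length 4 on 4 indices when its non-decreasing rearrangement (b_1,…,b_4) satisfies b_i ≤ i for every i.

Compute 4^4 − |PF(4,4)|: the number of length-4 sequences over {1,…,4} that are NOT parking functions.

131

|PF(4,4)| = (4+1−4)·(4+1)^{4−1} = 1 · 125 = 125 [KW]
Check (3,4,3,3) → sorted (3,3,3,4): b_1=3>1, not a PF.
Total 256; non-PF = 256−125 = 131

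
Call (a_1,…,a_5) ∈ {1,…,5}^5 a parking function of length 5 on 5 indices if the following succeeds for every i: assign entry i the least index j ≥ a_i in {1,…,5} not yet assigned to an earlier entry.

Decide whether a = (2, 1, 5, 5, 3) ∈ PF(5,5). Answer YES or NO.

NO

Rearranged: b = (1, 2, 3, 5, 5).
  b_1=1 ≤ 1
  b_2=2 ≤ 2
  b_3=3 ≤ 3
  b_4=5 > 4
  fails at i=4 ⇒ NO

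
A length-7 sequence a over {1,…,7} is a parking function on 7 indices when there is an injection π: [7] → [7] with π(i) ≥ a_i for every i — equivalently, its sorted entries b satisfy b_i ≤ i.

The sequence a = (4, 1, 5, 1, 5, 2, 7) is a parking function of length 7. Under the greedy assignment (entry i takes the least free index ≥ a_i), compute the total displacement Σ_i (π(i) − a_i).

3

Σπ = 7·8/2 = 28 (π permutes [7]); Σa = 4+1+5+1+5+2+7 = 25; disp = 28−25 = 3.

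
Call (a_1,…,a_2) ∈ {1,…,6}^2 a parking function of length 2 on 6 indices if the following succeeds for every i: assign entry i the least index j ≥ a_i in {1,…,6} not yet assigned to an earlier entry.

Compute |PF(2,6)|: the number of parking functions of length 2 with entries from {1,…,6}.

35

#PF = (6+1−2)·(6+1)^{2−1} = 5×7 = 35 (Konheim–Weiss)
Example (3,5) → sorted (3,5): b_i ≤ 4+i ∀i, a PF.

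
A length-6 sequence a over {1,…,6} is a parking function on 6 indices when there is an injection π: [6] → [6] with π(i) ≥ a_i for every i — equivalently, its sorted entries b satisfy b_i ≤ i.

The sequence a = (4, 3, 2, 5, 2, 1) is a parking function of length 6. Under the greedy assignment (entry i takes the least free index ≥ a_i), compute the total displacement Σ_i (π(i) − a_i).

4

Σπ = 21 ({1..6} each once); Σa = 4+3+2+5+2+1 = 17; disp = 21−17 = 4.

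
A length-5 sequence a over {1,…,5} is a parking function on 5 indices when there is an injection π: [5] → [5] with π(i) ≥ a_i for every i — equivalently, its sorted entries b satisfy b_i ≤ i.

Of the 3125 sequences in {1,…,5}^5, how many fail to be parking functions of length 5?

|PF(5,5)| = 1·6^4 = 1×1296 = 1296 (Pollak)
Example (5,3,3,2,5) → sorted (2,3,3,5,5): b_1=2>1, not a PF.
Total 3125; non-PF = 3125−1296 = 1829

1829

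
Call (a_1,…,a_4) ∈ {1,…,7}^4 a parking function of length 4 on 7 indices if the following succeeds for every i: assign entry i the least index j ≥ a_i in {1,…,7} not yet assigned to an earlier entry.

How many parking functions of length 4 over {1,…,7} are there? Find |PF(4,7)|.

2048

|PF| = (7+1−4)·(7+1)^{4−1} = 4×512 = 2048 (Pollak)
Check (6,3,5,3) → sorted (3,3,5,6): b_i ≤ 3+i ∀i, a PF.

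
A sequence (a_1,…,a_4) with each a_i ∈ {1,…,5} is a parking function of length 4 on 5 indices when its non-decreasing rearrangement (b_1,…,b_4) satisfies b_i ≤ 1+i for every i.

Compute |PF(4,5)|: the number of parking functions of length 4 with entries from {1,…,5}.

|PF| = 2·6^3 = 2×216 = 432 [KW]
One tuple (3,1,3,5) → sorted (1,3,3,5): b_i ≤ 1+i ∀i, a PF.

432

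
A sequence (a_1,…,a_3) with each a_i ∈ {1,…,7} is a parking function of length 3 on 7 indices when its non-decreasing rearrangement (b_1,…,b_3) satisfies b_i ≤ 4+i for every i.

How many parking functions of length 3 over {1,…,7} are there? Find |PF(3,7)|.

320

#PF = (8−3)·8^(3−1) = 5×64 = 320 (Konheim–Weiss)
E.g. (4,7,2) → sorted (2,4,7): b_i ≤ 4+i ∀i, a PF.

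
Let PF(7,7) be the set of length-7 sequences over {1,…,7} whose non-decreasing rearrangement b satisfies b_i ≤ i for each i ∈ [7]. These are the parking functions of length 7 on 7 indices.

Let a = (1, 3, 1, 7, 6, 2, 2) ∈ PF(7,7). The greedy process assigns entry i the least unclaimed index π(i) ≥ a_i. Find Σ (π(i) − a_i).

6

Σπ(i) = 1+…+7 = 28; Σa = 1+3+1+7+6+2+2 = 22; disp = 28−22 = 6.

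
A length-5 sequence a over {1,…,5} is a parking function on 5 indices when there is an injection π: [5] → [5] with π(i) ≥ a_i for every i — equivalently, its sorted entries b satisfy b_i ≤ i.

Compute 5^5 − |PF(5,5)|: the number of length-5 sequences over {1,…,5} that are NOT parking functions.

Count = (6−5)·6^(5−1) = 1×1296 = 1296 [KW]
Example (5,5,3,5,5) → sorted (3,5,5,5,5): b_1=3>1, not a PF.
5^5 − 1296 = 3125 − 1296 = 1829

1829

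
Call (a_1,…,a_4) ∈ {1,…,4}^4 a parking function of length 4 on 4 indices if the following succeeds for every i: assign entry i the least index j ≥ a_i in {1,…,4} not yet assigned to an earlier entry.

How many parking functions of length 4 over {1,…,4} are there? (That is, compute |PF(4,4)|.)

125

#PF = (4−4+1)·(4+1)^(4−1) = 1 · 125 = 125 (Pollak)
One tuple (2,1,1,4) → sorted (1,1,2,4): b_i ≤ i ∀i, a PF.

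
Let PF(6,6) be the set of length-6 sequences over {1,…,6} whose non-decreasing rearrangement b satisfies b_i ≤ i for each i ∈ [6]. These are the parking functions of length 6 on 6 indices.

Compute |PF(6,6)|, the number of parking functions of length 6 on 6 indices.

|PF| = (7−6)·7^(6−1) = 1×16807 = 16807 [KW]
Example (3,1,4,6,2,2) → sorted (1,2,2,3,4,6): b_i ≤ i ∀i, a PF.

16807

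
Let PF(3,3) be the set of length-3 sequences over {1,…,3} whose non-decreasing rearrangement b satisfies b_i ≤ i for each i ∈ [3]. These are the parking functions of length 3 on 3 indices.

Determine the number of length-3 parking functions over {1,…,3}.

#PF = (3+1−3)·(3+1)^{3−1} = 1×16 = 16 [KW]
Check (2,1,3) → sorted (1,2,3): b_i ≤ i ∀i, a PF.

16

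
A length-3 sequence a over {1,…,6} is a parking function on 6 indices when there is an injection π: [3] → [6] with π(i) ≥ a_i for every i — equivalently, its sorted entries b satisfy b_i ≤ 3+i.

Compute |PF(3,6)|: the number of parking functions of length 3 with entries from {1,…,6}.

196

|PF| = 4·7^2 = 4 · 49 = 196 (Konheim–Weiss)
Check (5,2,5) → sorted (2,5,5): b_i ≤ 3+i ∀i, a PF.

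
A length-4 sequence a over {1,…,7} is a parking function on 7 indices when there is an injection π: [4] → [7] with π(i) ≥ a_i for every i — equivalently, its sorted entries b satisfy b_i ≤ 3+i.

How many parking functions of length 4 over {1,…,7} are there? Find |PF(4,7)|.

2048

Count = (7−4+1)·(7+1)^(4−1) = 4 · 512 = 2048 (Konheim–Weiss)
Check (5,3,5,2) → sorted (2,3,5,5): b_i ≤ 3+i ∀i, a PF.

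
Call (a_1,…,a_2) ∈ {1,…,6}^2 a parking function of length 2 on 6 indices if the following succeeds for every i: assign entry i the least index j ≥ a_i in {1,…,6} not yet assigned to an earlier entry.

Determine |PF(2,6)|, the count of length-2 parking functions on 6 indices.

35

Count = (6−2+1)·(6+1)^(2−1) = 5·7 = 35 (Pollak)
Check (3,4) → sorted (3,4): b_i ≤ 4+i ∀i, a PF.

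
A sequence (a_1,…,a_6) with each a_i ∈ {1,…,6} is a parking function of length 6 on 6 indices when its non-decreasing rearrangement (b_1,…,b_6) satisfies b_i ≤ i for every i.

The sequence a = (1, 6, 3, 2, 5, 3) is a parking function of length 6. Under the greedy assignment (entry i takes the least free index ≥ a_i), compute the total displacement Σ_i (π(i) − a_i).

1

Σπ = 21 ({1..6} each once); Σa = 1+6+3+2+5+3 = 20; disp = 21−20 = 1.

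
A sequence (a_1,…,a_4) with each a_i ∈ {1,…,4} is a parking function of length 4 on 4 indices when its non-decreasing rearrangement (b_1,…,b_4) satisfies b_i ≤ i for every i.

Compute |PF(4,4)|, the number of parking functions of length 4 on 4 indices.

#PF = (5−4)·5^(4−1) = 1 · 125 = 125 (Konheim–Weiss)
One tuple (3,4,1,1) → sorted (1,1,3,4): b_i ≤ i ∀i, a PF.

125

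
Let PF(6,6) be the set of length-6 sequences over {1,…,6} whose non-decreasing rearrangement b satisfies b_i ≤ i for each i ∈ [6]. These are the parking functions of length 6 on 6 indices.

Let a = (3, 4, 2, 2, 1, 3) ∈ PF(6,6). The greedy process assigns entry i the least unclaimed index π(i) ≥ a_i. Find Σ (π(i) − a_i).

Σπ = 21 ({1..6} each once); Σa = 3+4+2+2+1+3 = 15; disp = 21−15 = 6.

6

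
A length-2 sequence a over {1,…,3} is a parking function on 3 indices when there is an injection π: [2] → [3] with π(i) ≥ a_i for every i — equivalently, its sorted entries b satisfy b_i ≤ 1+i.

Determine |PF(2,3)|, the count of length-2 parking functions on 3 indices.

8

|PF(2,3)| = (3−2+1)·(3+1)^(2−1) = 2·4 = 8 (Pollak)
Check (1,1) → sorted (1,1): b_i ≤ 1+i ∀i, a PF.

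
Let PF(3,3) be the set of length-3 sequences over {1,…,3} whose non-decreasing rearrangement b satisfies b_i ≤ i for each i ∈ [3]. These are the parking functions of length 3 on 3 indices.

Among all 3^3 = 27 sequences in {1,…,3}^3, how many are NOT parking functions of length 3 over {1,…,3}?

11

Count = (3−3+1)·(3+1)^(3−1) = 1 · 16 = 16 (Pollak)
Example (3,2,3) → sorted (2,3,3): b_1=2>1, not a PF.
So 27 − 16 = 11 fail.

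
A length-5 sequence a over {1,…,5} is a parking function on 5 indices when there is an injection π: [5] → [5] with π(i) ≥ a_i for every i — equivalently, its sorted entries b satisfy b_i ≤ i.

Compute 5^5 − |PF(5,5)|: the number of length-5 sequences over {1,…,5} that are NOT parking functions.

Count = (5−5+1)·(5+1)^(5−1) = 1×1296 = 1296 (Konheim–Weiss)
E.g. (5,5,3,5,3) → sorted (3,3,5,5,5): b_1=3>1, not a PF.
Total 3125; non-PF = 3125−1296 = 1829

1829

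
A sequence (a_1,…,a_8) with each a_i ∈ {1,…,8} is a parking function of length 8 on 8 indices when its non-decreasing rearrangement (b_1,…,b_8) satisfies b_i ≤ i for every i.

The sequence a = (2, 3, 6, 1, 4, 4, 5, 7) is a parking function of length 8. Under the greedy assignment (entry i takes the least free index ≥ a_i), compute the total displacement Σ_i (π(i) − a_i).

4

Σπ = 36 ({1..8} each once); Σa = 2+3+6+1+4+4+5+7 = 32; disp = 36−32 = 4.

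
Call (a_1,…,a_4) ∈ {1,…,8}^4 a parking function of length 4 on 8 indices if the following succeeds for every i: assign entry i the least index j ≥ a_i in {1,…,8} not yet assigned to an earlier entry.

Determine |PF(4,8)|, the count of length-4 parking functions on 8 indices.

|PF| = (8+1−4)·(8+1)^{4−1} = 5×729 = 3645 [KW]
Check (1,6,6,8) → sorted (1,6,6,8): b_i ≤ 4+i ∀i, a PF.

3645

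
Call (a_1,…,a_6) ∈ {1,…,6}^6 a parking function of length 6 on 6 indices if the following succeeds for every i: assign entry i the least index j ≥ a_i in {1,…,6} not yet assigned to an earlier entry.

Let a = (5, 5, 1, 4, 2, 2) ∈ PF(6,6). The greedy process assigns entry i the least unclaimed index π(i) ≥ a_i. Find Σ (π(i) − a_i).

2

Σπ = 21 ({1..6} each once); Σa = 5+5+1+4+2+2 = 19; disp = 21−19 = 2.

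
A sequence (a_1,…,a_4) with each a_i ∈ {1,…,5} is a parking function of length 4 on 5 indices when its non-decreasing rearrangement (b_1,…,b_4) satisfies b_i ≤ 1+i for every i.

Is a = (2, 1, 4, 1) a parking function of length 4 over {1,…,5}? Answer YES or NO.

Order a: b = (1, 1, 2, 4).
  b_1=1 ≤ 2
  b_2=1 ≤ 3
  b_3=2 ≤ 4
  b_4=4 ≤ 5
All bounds hold ⇒ YES

YES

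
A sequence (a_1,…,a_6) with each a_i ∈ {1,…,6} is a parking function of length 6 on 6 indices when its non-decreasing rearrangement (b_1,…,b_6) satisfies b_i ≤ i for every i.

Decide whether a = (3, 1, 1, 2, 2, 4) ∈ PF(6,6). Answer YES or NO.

Rearranged: b = (1, 1, 2, 2, 3, 4).
  b_1=1 ≤ 1
  b_2=1 ≤ 2
  b_3=2 ≤ 3
  b_4=2 ≤ 4
  b_5=3 ≤ 5
  b_6=4 ≤ 6
All bounds hold ⇒ YES

YES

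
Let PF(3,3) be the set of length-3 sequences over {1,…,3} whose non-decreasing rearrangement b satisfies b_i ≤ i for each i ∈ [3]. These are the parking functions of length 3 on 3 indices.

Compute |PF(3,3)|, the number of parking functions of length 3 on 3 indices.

16

#PF = (3−3+1)·(3+1)^(3−1) = 1 · 16 = 16 (Pollak)
Example (2,3,1) → sorted (1,2,3): b_i ≤ i ∀i, a PF.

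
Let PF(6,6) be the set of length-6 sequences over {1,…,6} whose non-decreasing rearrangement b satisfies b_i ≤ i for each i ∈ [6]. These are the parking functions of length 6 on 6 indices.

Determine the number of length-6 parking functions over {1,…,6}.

#PF = (7−6)·7^(6−1) = 1·16807 = 16807 (Pollak)
Example (1,2,5,2,5,1) → sorted (1,1,2,2,5,5): b_i ≤ i ∀i, a PF.

16807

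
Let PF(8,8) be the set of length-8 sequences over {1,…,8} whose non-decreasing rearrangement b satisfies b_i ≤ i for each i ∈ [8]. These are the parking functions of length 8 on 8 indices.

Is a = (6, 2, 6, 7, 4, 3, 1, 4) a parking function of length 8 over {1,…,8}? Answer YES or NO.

Sorted: b = (1, 2, 3, 4, 4, 6, 6, 7).
  b_1=1 ≤ 1
  b_2=2 ≤ 2
  b_3=3 ≤ 3
  b_4=4 ≤ 4
  b_5=4 ≤ 5
  b_6=6 ≤ 6
  b_7=6 ≤ 7
  b_8=7 ≤ 8
All bounds hold ⇒ YES

YES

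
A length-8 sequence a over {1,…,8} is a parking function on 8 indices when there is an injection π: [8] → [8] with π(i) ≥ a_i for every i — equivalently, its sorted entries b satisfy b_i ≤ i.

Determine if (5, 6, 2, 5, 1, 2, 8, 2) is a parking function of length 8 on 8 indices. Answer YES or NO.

YES

Sorted: b = (1, 2, 2, 2, 5, 5, 6, 8).
  b_1=1 ≤ 1
  b_2=2 ≤ 2
  b_3=2 ≤ 3
  b_4=2 ≤ 4
  b_5=5 ≤ 5
  b_6=5 ≤ 6
  b_7=6 ≤ 7
  b_8=8 ≤ 8
All bounds hold ⇒ YES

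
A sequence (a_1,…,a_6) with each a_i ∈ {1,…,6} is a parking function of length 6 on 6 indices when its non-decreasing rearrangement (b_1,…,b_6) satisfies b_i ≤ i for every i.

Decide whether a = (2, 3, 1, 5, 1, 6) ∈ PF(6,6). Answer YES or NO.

Sorted: b = (1, 1, 2, 3, 5, 6).
  b_1=1 ≤ 1
  b_2=1 ≤ 2
  b_3=2 ≤ 3
  b_4=3 ≤ 4
  b_5=5 ≤ 5
  b_6=6 ≤ 6
All bounds hold ⇒ YES

YES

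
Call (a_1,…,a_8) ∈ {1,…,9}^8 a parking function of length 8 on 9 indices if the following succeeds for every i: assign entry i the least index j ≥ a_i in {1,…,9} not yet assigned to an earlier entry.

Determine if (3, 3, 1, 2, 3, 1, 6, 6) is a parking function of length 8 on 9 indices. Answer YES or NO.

YES

Rearranged: b = (1, 1, 2, 3, 3, 3, 6, 6).
  b_1=1 ≤ 2
  b_2=1 ≤ 3
  b_3=2 ≤ 4
  b_4=3 ≤ 5
  b_5=3 ≤ 6
  b_6=3 ≤ 7
  b_7=6 ≤ 8
  b_8=6 ≤ 9
All bounds hold ⇒ YES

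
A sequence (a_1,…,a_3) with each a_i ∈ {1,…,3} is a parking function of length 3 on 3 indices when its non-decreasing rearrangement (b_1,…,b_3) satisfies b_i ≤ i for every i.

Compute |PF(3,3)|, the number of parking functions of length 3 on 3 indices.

16

Count = (4−3)·4^(3−1) = 1·16 = 16 (Konheim–Weiss)
Example (1,2,2) → sorted (1,2,2): b_i ≤ i ∀i, a PF.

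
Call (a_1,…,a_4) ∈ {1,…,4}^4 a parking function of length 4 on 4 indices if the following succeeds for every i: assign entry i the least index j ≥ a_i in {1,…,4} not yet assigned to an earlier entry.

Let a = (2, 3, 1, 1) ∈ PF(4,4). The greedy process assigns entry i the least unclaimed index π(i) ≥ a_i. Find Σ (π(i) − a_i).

Σπ(i) = 1+…+4 = 10; Σa = 2+3+1+1 = 7; disp = 10−7 = 3.

3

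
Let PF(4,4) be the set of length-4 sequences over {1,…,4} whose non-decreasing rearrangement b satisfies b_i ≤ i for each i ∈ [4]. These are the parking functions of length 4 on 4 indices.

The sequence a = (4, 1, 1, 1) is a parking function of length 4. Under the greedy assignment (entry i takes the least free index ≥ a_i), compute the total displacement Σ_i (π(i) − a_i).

3

Σπ(i) = 1+…+4 = 10; Σa = 4+1+1+1 = 7; disp = 10−7 = 3.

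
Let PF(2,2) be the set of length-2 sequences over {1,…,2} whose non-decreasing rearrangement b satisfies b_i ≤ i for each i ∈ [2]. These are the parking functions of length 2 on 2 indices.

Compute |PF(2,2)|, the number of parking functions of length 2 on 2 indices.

3

#PF = (2−2+1)·(2+1)^(2−1) = 1 · 3 = 3 [KW]
Check (2,1) → sorted (1,2): b_i ≤ i ∀i, a PF.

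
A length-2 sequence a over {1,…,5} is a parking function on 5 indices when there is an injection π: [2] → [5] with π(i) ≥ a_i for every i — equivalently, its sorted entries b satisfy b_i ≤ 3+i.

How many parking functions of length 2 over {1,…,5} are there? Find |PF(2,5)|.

|PF(2,5)| = 4·6^1 = 4×6 = 24 (Pollak)
Check (5,2) → sorted (2,5): b_i ≤ 3+i ∀i, a PF.

24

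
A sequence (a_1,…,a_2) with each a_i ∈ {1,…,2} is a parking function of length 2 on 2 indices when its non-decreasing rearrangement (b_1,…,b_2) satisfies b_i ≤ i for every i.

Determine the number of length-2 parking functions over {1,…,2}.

3

#PF = (2+1−2)·(2+1)^{2−1} = 1 · 3 = 3 (Pollak)
E.g. (1,1) → sorted (1,1): b_i ≤ i ∀i, a PF.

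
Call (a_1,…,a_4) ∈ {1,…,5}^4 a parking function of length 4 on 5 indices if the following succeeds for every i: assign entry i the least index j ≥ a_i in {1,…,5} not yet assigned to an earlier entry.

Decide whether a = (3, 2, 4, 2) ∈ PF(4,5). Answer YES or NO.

Order a: b = (2, 2, 3, 4).
  b_1=2 ≤ 2
  b_2=2 ≤ 3
  b_3=3 ≤ 4
  b_4=4 ≤ 5
All bounds hold ⇒ YES

YES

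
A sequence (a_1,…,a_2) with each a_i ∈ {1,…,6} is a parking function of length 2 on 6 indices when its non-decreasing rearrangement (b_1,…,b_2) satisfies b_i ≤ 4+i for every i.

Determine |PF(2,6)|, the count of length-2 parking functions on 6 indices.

Count = (6+1−2)·(6+1)^{2−1} = 5·7 = 35 [KW]
One tuple (2,2) → sorted (2,2): b_i ≤ 4+i ∀i, a PF.

35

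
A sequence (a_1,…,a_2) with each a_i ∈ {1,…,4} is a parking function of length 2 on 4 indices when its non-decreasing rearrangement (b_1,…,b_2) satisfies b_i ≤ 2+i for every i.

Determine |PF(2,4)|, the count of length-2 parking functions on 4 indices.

15

|PF(2,4)| = (4+1−2)·(4+1)^{2−1} = 3·5 = 15
E.g. (1,4) → sorted (1,4): b_i ≤ 2+i ∀i, a PF.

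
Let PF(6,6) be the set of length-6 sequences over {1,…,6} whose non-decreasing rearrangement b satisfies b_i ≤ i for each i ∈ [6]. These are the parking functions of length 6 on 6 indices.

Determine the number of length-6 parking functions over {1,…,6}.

16807

Count = (6−6+1)·(6+1)^(6−1) = 1 · 16807 = 16807 [KW]
E.g. (2,5,5,2,1,1) → sorted (1,1,2,2,5,5): b_i ≤ i ∀i, a PF.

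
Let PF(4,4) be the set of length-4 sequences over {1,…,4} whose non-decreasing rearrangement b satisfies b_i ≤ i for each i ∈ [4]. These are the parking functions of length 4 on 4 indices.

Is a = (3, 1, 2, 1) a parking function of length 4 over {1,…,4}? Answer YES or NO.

YES

Sorted: b = (1, 1, 2, 3).
  b_1=1 ≤ 1
  b_2=1 ≤ 2
  b_3=2 ≤ 3
  b_4=3 ≤ 4
All bounds hold ⇒ YES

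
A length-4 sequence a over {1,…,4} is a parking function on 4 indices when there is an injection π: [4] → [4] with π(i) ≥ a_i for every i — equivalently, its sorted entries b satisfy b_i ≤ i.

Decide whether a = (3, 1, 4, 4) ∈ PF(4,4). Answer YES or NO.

NO

Rearranged: b = (1, 3, 4, 4).
  b_1=1 ≤ 1
  b_2=3 > 2
  fails at i=2 ⇒ NO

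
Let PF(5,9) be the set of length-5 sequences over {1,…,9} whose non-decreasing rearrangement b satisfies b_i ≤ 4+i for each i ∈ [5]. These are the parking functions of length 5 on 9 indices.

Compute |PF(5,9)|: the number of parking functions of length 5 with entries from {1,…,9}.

|PF| = (9−5+1)·(9+1)^(5−1) = 5×10000 = 50000 (Konheim–Weiss)
One tuple (5,4,7,6,2) → sorted (2,4,5,6,7): b_i ≤ 4+i ∀i, a PF.

50000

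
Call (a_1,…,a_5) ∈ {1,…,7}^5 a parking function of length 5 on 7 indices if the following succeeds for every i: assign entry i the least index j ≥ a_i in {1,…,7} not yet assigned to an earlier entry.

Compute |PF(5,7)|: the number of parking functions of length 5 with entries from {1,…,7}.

12288

Count = (8−5)·8^(5−1) = 3·4096 = 12288 (Pollak)
One tuple (4,5,6,7,3) → sorted (3,4,5,6,7): b_i ≤ 2+i ∀i, a PF.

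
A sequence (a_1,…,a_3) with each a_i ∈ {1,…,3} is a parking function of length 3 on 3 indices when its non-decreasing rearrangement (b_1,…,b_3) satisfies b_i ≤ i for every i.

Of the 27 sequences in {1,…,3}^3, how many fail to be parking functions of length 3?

11

|PF(3,3)| = (4−3)·4^(3−1) = 1·16 = 16 (Pollak)
Example (3,3,3) → sorted (3,3,3): b_1=3>1, not a PF.
So 27 − 16 = 11 fail.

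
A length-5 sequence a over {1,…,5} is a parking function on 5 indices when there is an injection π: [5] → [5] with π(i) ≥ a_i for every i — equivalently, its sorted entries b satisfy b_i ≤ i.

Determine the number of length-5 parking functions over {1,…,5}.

Count = (6−5)·6^(5−1) = 1·1296 = 1296
E.g. (1,1,5,1,3) → sorted (1,1,1,3,5): b_i ≤ i ∀i, a PF.

1296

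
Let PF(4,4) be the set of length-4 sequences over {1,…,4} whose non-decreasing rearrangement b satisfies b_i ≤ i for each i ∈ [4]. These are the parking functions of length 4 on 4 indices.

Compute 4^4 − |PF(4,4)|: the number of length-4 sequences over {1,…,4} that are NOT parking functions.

Count = (4+1−4)·(4+1)^{4−1} = 1·125 = 125
E.g. (2,4,4,4) → sorted (2,4,4,4): b_1=2>1, not a PF.
Total 256; non-PF = 256−125 = 131

131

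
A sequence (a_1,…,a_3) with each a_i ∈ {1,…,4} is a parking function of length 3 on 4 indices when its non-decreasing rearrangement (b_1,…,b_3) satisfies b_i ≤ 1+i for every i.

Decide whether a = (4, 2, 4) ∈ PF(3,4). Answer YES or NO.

NO

Rearranged: b = (2, 4, 4).
  b_1=2 ≤ 2
  b_2=4 > 3
  fails at i=2 ⇒ NO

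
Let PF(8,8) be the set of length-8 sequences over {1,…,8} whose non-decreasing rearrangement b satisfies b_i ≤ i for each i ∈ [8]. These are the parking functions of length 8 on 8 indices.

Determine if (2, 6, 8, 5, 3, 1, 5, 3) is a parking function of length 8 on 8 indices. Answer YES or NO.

Rearranged: b = (1, 2, 3, 3, 5, 5, 6, 8).
  b_1=1 ≤ 1
  b_2=2 ≤ 2
  b_3=3 ≤ 3
  b_4=3 ≤ 4
  b_5=5 ≤ 5
  b_6=5 ≤ 6
  b_7=6 ≤ 7
  b_8=8 ≤ 8
All bounds hold ⇒ YES

YES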